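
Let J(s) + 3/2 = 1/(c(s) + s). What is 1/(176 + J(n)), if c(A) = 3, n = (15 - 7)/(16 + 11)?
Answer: 178/31115 ≈ 0.0057207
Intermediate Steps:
n = 8/27 ≈ 0.29630
J(s) = -3/2 + 1/(3 + s)
1/(176 + J(n)) = 1/(176 + (-7 - 3*8/27)/(2*(3 + 8/27))) = 1/(176 + (-7 - 8/9)/(2*(89/27))) = 1/(176 + (½)*(27/89)*(-71/9)) = 1/(176 - 213/178) = 1/(31115/178) = 178/31115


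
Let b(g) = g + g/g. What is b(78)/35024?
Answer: 79/35024 ≈ 0.0022556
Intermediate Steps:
b(g) = 1 + g (b(g) = g + 1 = 1 + g)
b(78)/35024 = (1 + 78)/35024 = 79*(1/35024) = 79/35024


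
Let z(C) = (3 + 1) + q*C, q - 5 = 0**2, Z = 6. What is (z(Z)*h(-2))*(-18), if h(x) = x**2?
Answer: -2448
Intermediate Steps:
q = 5 (q = 5 + 0**2 = 5 + 0 = 5)
z(C) = 4 + 5*C (z(C) = (3 + 1) + 5*C = 4 + 5*C)
(z(Z)*h(-2))*(-18) = ((4 + 5*6)*(-2)**2)*(-18) = ((4 + 30)*4)*(-18) = (34*4)*(-18) = 136*(-18) = -2448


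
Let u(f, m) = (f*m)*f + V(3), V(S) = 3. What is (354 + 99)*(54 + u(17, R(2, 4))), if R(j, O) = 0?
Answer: 25821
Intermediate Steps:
u(f, m) = 3 + m*f**2 (u(f, m) = (f*m)*f + 3 = m*f**2 + 3 = 3 + m*f**2)
(354 + 99)*(54 + u(17, R(2, 4))) = (354 + 99)*(54 + (3 + 0*17**2)) = 453*(54 + (3 + 0*289)) = 453*(54 + (3 + 0)) = 453*(54 + 3) = 453*57 = 25821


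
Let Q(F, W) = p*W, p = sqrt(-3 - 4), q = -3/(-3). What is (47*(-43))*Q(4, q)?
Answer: -2021*I*sqrt(7) ≈ -5347.1*I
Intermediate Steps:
q = 1 (q = -3*(-1/3) = 1)
p = I*sqrt(7) (p = sqrt(-7) = I*sqrt(7) ≈ 2.6458*I)
Q(F, W) = I*W*sqrt(7) (Q(F, W) = (I*sqrt(7))*W = I*W*sqrt(7))
(47*(-43))*Q(4, q) = (47*(-43))*(I*1*sqrt(7)) = -2021*I*sqrt(7)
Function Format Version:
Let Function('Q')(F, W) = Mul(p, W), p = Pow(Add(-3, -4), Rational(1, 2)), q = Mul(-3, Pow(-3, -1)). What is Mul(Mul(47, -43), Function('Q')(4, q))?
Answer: Mul(-2021, I, Pow(7, Rational(1, 2))) ≈ Mul(-5347.1, I)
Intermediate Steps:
q = 1 (q = Mul(-3, Rational(-1, 3)) = 1)
p = Mul(I, Pow(7, Rational(1, 2))) (p = Pow(-7, Rational(1, 2)) = Mul(I, Pow(7, Rational(1, 2))) ≈ Mul(2.6458, I))
Function('Q')(F, W) = Mul(I, W, Pow(7, Rational(1, 2))) (Function('Q')(F, W) = Mul(Mul(I, Pow(7, Rational(1, 2))), W) = Mul(I, W, Pow(7, Rational(1, 2))))
Mul(Mul(47, -43), Function('Q')(4, q)) = Mul(Mul(47, -43), Mul(I, 1, Pow(7, Rational(1, 2)))) = Mul(-2021, Mul(I, Pow(7, Rational(1, 2)))) = Mul(-2021, I, Pow(7, Rational(1, 2)))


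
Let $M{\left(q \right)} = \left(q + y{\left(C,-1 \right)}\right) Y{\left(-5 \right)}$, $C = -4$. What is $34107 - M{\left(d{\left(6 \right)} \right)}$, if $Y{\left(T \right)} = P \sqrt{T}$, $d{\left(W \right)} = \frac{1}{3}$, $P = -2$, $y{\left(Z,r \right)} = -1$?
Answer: $34107 - \frac{4 i \sqrt{5}}{3} \approx 34107.0 - 2.9814 i$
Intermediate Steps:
$d{\left(W \right)} = \frac{1}{3}$
$Y{\left(T \right)} = - 2 \sqrt{T}$
$M{\left(q \right)} = - 2 i \sqrt{5} \left(-1 + q\right)$ ($M{\left(q \right)} = \left(q - 1\right) \left(- 2 \sqrt{-5}\right) = \left(-1 + q\right) \left(- 2 i \sqrt{5}\right) = - 2 i \sqrt{5} \left(-1 + q\right)$)
$34107 - M{\left(d{\left(6 \right)} \right)} = 34107 - 2 i \sqrt{5} \left(1 - \frac{1}{3}\right) = 34107 - 2 i \sqrt{5} \cdot \frac{2}{3} = 34107 - \frac{4 i \sqrt{5}}{3}$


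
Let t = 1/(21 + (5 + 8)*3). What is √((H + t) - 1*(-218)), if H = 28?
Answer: √221415/30 ≈ 15.685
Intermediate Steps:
t = 1/60 (t = 1/(21 + 13*3) = 1/(21 + 39) = 1/60 ≈ 0.016667)
√((H + t) - 1*(-218)) = √((28 + 1/60) - 1*(-218)) = √(1681/60 + 218) = √(14761/60) = √221415/30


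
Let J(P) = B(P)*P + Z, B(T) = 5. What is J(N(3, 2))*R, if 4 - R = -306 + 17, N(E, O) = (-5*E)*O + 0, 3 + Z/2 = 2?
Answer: -44536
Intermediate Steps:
Z = -2 (Z = -6 + 2*2 = -6 + 4 = -2)
N(E, O) = -5*E*O (N(E, O) = -5*E*O + 0 = -5*E*O)
J(P) = -2 + 5*P (J(P) = 5*P - 2 = -2 + 5*P)
R = 293 (R = 4 - (-306 + 17) = 4 - 1*(-289) = 4 + 289 = 293)
J(N(3, 2))*R = (-2 + 5*(-5*3*2))*293 = (-2 + 5*(-30))*293 = (-2 - 150)*293 = -152*293 = -44536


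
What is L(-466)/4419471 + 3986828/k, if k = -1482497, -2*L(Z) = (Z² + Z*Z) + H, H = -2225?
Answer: -11959969712405/4367901666058 ≈ -2.7382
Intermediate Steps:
L(Z) = 2225/2 - Z² (L(Z) = -((Z² + Z*Z) - 2225)/2 = -((Z² + Z²) - 2225)/2 = -(2*Z² - 2225)/2 = -(-2225 + 2*Z²)/2 = 2225/2 - Z²)
L(-466)/4419471 + 3986828/k = (2225/2 - 1*(-466)²)/4419471 + 3986828/(-1482497) = (2225/2 - 1*217156)*(1/4419471) + 3986828*(-1/1482497) = (2225/2 - 217156)*(1/4419471) - 3986828/1482497 = -432087/2*1/4419471 - 3986828/1482497 = -144029/2946314 - 3986828/1482497 = -11959969712405/4367901666058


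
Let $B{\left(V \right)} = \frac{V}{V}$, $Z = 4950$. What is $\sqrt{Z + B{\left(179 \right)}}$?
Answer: $\sqrt{4951} \approx 70.363$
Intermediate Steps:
$B{\left(V \right)} = 1$
$\sqrt{Z + B{\left(179 \right)}} = \sqrt{4950 + 1} = \sqrt{4951}$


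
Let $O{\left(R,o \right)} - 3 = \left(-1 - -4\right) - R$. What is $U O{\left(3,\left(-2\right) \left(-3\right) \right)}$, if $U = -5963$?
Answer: $-17889$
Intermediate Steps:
$O{\left(R,o \right)} = 6 - R$ ($O{\left(R,o \right)} = 3 - \left(-3 + R\right) = 6 - R$)
$U O{\left(3,\left(-2\right) \left(-3\right) \right)} = - 5963 \left(6 - 3\right) = \left(-5963\right) 3 = -17889$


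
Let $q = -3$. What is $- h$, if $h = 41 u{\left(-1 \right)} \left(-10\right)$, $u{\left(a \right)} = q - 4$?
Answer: $-2870$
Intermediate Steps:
$u{\left(a \right)} = -7$ ($u{\left(a \right)} = -3 - 4 = -7$)
$h = 2870$ ($h = 41 \left(-7\right) \left(-10\right) = \left(-287\right) \left(-10\right) = 2870$)
$- h = \left(-1\right) 2870 = -2870$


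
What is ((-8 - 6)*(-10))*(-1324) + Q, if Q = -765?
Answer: -186125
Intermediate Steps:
((-8 - 6)*(-10))*(-1324) + Q = ((-8 - 6)*(-10))*(-1324) - 765 = -14*(-10)*(-1324) - 765 = 140*(-1324) - 765 = -185360 - 765 = -186125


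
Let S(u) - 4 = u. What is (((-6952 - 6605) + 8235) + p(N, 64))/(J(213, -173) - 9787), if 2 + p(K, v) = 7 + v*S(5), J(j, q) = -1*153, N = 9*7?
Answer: 4741/9940 ≈ 0.47696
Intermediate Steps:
N = 63
J(j, q) = -153
S(u) = 4 + u
p(K, v) = 5 + 9*v (p(K, v) = -2 + (7 + v*(4 + 5)) = -2 + (7 + v*9) = -2 + (7 + 9*v) = 5 + 9*v)
(((-6952 - 6605) + 8235) + p(N, 64))/(J(213, -173) - 9787) = (((-6952 - 6605) + 8235) + (5 + 9*64))/(-153 - 9787) = ((-13557 + 8235) + (5 + 576))/(-9940) = (-5322 + 581)*(-1/9940) = -4741*(-1/9940) = 4741/9940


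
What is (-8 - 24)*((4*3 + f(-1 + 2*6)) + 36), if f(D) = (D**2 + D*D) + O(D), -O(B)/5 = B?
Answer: -7520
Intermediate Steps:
O(B) = -5*B
f(D) = -5*D + 2*D**2 (f(D) = (D**2 + D*D) - 5*D = (D**2 + D**2) - 5*D = 2*D**2 - 5*D = -5*D + 2*D**2)
(-8 - 24)*((4*3 + f(-1 + 2*6)) + 36) = (-8 - 24)*((4*3 + (-1 + 2*6)*(-5 + 2*(-1 + 2*6))) + 36) = -32*((12 + (-1 + 12)*(-5 + 2*(-1 + 12))) + 36) = -32*((12 + 11*(-5 + 2*11)) + 36) = -32*((12 + 11*(-5 + 22)) + 36) = -32*((12 + 11*17) + 36) = -32*((12 + 187) + 36) = -32*(199 + 36) = -32*235 = -7520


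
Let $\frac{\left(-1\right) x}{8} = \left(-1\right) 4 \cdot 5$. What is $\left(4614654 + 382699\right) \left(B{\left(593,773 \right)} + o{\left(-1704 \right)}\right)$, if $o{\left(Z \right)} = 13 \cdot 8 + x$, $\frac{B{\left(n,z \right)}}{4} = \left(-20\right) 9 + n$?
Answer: $9574928348$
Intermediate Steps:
$B{\left(n,z \right)} = -720 + 4 n$ ($B{\left(n,z \right)} = 4 \left(\left(-20\right) 9 + n\right) = 4 \left(-180 + n\right) = -720 + 4 n$)
$x = 160$ ($x = - 8 \left(-1\right) 4 \cdot 5 = - 8 \left(\left(-4\right) 5\right) = \left(-8\right) \left(-20\right) = 160$)
$o{\left(Z \right)} = 264$ ($o{\left(Z \right)} = 13 \cdot 8 + 160 = 104 + 160 = 264$)
$\left(4614654 + 382699\right) \left(B{\left(593,773 \right)} + o{\left(-1704 \right)}\right) = \left(4614654 + 382699\right) \left(\left(-720 + 4 \cdot 593\right) + 264\right) = 4997353 \left(\left(-720 + 2372\right) + 264\right) = 4997353 \left(1652 + 264\right) = 4997353 \cdot 1916 = 9574928348$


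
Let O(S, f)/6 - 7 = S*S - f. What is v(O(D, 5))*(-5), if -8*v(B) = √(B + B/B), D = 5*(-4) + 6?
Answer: 5*√1189/8 ≈ 21.551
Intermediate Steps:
D = -14 (D = -20 + 6 = -14)
O(S, f) = 42 - 6*f + 6*S² (O(S, f) = 42 + 6*(S*S - f) = 42 + 6*(S² - f) = 42 + (-6*f + 6*S²) = 42 - 6*f + 6*S²)
v(B) = -√(1 + B)/8 (v(B) = -√(B + B/B)/8 = -√(B + 1)/8 = -√(1 + B)/8)
v(O(D, 5))*(-5) = -√(1 + (42 - 6*5 + 6*(-14)²))/8*(-5) = -√(1 + (42 - 30 + 6*196))/8*(-5) = -√(1 + (42 - 30 + 1176))/8*(-5) = -√(1 + 1188)/8*(-5) = -√1189/8*(-5) = 5*√1189/8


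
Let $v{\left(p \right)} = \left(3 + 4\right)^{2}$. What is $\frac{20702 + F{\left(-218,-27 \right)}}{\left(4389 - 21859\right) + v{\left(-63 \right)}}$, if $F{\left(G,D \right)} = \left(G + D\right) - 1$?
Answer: $- \frac{20456}{17421} \approx -1.1742$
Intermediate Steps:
$F{\left(G,D \right)} = -1 + D + G$ ($F{\left(G,D \right)} = \left(D + G\right) - 1 = -1 + D + G$)
$v{\left(p \right)} = 49$ ($v{\left(p \right)} = 7^{2} = 49$)
$\frac{20702 + F{\left(-218,-27 \right)}}{\left(4389 - 21859\right) + v{\left(-63 \right)}} = \frac{20702 - 246}{\left(4389 - 21859\right) + 49} = \frac{20456}{-17470 + 49} = \frac{20456}{-17421} = 20456 \left(- \frac{1}{17421}\right) = - \frac{20456}{17421}$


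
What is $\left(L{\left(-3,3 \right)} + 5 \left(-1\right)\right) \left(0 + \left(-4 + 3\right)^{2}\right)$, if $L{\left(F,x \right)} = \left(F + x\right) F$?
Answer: $-5$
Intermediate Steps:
$L{\left(F,x \right)} = F \left(F + x\right)$
$\left(L{\left(-3,3 \right)} + 5 \left(-1\right)\right) \left(0 + \left(-4 + 3\right)^{2}\right) = \left(- 3 \left(-3 + 3\right) + 5 \left(-1\right)\right) \left(0 + \left(-4 + 3\right)^{2}\right) = \left(\left(-3\right) 0 - 5\right) \left(0 + \left(-1\right)^{2}\right) = \left(0 - 5\right) \left(0 + 1\right) = \left(-5\right) 1 = -5$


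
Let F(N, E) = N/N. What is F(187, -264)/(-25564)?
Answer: -1/25564 ≈ -3.9118e-5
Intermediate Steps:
F(N, E) = 1
F(187, -264)/(-25564) = 1/(-25564) = 1*(-1/25564) = -1/25564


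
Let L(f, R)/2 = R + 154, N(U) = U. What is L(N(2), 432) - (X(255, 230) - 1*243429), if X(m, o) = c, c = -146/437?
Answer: 106890783/437 ≈ 2.4460e+5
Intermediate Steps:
L(f, R) = 308 + 2*R (L(f, R) = 2*(R + 154) = 2*(154 + R) = 308 + 2*R)
c = -146/437 (c = -146*1/437 = -146/437 ≈ -0.33410)
X(m, o) = -146/437
L(N(2), 432) - (X(255, 230) - 1*243429) = (308 + 2*432) - (-146/437 - 1*243429) = (308 + 864) - (-146/437 - 243429) = 1172 - 1*(-106378619/437) = 1172 + 106378619/437 = 106890783/437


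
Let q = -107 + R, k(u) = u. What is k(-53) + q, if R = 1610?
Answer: 1450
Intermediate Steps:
q = 1503 (q = -107 + 1610 = 1503)
k(-53) + q = -53 + 1503 = 1450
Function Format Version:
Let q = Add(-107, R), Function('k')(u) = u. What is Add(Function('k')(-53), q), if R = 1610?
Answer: 1450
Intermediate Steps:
q = 1503 (q = Add(-107, 1610) = 1503)
Add(Function('k')(-53), q) = Add(-53, 1503) = 1450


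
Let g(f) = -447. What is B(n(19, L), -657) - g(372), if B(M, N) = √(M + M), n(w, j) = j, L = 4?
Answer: 447 + 2*√2 ≈ 449.83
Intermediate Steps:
B(M, N) = √2*√M (B(M, N) = √(2*M) = √2*√M)
B(n(19, L), -657) - g(372) = √2*√4 - 1*(-447) = √2*2 + 447 = 2*√2 + 447 = 447 + 2*√2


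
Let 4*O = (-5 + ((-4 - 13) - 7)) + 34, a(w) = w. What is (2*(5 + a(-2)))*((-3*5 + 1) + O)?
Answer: -153/2 ≈ -76.500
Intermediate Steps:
O = 5/4 (O = ((-5 + ((-4 - 13) - 7)) + 34)/4 = ((-5 + (-17 - 7)) + 34)/4 = ((-5 - 24) + 34)/4 = (-29 + 34)/4 = (1/4)*5 = 5/4 ≈ 1.2500)
(2*(5 + a(-2)))*((-3*5 + 1) + O) = (2*(5 - 2))*((-3*5 + 1) + 5/4) = (2*3)*((-15 + 1) + 5/4) = 6*(-14 + 5/4) = 6*(-51/4) = -153/2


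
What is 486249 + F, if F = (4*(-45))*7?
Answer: 484989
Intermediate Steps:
F = -1260 (F = -180*7 = -1260)
486249 + F = 486249 - 1260 = 484989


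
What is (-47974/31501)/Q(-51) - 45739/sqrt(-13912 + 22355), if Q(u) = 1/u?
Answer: 8466/109 - 45739*sqrt(8443)/8443 ≈ -420.11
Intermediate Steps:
(-47974/31501)/Q(-51) - 45739/sqrt(-13912 + 22355) = (-47974/31501)/(1/(-51)) - 45739/sqrt(-13912 + 22355) = (-47974*1/31501)/(-1/51) - 45739*sqrt(8443)/8443 = -166/109*(-51) - 45739*sqrt(8443)/8443 = 8466/109 - 45739*sqrt(8443)/8443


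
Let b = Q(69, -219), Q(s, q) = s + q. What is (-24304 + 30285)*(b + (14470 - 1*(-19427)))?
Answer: 201840807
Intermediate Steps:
Q(s, q) = q + s
b = -150 (b = -219 + 69 = -150)
(-24304 + 30285)*(b + (14470 - 1*(-19427))) = (-24304 + 30285)*(-150 + (14470 - 1*(-19427))) = 5981*(-150 + (14470 + 19427)) = 5981*(-150 + 33897) = 5981*33747 = 201840807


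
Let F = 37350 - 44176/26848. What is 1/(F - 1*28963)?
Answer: 1678/14070625 ≈ 0.00011926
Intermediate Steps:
F = 62670539/1678 (F = 37350 - 44176*1/26848 = 37350 - 2761/1678 = 62670539/1678 ≈ 37348.)
1/(F - 1*28963) = 1/(62670539/1678 - 1*28963) = 1/(62670539/1678 - 28963) = 1/(14070625/1678) = 1678/14070625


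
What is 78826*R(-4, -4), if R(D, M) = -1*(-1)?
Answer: 78826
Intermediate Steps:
R(D, M) = 1
78826*R(-4, -4) = 78826*1 = 78826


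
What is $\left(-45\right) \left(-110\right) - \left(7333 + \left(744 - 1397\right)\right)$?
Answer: $-1730$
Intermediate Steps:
$\left(-45\right) \left(-110\right) - \left(7333 + \left(744 - 1397\right)\right) = 4950 - \left(7333 + \left(744 - 1397\right)\right) = 4950 - \left(7333 - 653\right) = 4950 - 6680 = -1730$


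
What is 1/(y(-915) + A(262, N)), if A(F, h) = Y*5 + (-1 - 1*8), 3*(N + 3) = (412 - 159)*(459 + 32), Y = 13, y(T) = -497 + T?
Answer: -1/1356 ≈ -0.00073746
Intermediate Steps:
N = 124214/3 (N = -3 + ((412 - 159)*(459 + 32))/3 = -3 + (253*491)/3 = -3 + (1/3)*124223 = -3 + 124223/3 = 124214/3 ≈ 41405.)
A(F, h) = 56 (A(F, h) = 13*5 + (-1 - 1*8) = 65 + (-1 - 8) = 65 - 9 = 56)
1/(y(-915) + A(262, N)) = 1/((-497 - 915) + 56) = 1/(-1412 + 56) = 1/(-1356) = -1/1356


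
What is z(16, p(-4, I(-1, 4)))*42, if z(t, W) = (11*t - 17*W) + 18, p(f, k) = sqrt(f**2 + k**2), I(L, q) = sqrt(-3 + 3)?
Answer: 5292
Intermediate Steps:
I(L, q) = 0 (I(L, q) = sqrt(0) = 0)
z(t, W) = 18 - 17*W + 11*t (z(t, W) = (-17*W + 11*t) + 18 = 18 - 17*W + 11*t)
z(16, p(-4, I(-1, 4)))*42 = (18 - 17*sqrt((-4)**2 + 0**2) + 11*16)*42 = (18 - 17*sqrt(16 + 0) + 176)*42 = (18 - 17*sqrt(16) + 176)*42 = (18 - 17*4 + 176)*42 = (18 - 68 + 176)*42 = 126*42 = 5292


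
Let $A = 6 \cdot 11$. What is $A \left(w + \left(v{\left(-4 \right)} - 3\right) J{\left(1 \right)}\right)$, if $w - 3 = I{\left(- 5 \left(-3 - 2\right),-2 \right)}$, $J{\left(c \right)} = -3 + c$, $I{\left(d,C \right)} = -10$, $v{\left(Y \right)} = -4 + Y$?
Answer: $990$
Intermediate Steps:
$w = -7$ ($w = 3 - 10 = -7$)
$A = 66$
$A \left(w + \left(v{\left(-4 \right)} - 3\right) J{\left(1 \right)}\right) = 66 \left(-7 + \left(\left(-4 - 4\right) - 3\right) \left(-3 + 1\right)\right) = 66 \left(-7 + \left(-8 - 3\right) \left(-2\right)\right) = 66 \left(-7 - -22\right) = 66 \left(-7 + 22\right) = 66 \cdot 15 = 990$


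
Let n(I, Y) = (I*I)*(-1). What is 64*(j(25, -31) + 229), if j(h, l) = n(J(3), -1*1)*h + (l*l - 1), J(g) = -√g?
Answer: 71296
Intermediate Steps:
n(I, Y) = -I² (n(I, Y) = I²*(-1) = -I²)
j(h, l) = -1 + l² - 3*h (j(h, l) = (-(-√3)²)*h + (l*l - 1) = (-1*3)*h + (l² - 1) = -3*h + (-1 + l²) = -1 + l² - 3*h)
64*(j(25, -31) + 229) = 64*((-1 + (-31)² - 3*25) + 229) = 64*((-1 + 961 - 75) + 229) = 64*(885 + 229) = 64*1114 = 71296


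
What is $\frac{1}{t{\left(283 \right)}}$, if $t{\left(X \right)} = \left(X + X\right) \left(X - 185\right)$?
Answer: $\frac{1}{55468} \approx 1.8028 \cdot 10^{-5}$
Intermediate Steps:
$t{\left(X \right)} = 2 X \left(-185 + X\right)$
$\frac{1}{t{\left(283 \right)}} = \frac{1}{2 \cdot 283 \left(-185 + 283\right)} = \frac{1}{2 \cdot 283 \cdot 98} = \frac{1}{55468}$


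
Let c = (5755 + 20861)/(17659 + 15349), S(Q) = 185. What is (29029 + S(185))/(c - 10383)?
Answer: -4464332/1586553 ≈ -2.8139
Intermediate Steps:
c = 3327/4126 (c = 26616/33008 = 26616*(1/33008) = 3327/4126 ≈ 0.80635)
(29029 + S(185))/(c - 10383) = (29029 + 185)/(3327/4126 - 10383) = 29214/(-42836931/4126) = 29214*(-4126/42836931) = -4464332/1586553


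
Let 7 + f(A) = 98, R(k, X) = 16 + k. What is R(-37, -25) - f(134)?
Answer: -112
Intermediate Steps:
f(A) = 91 (f(A) = -7 + 98 = 91)
R(-37, -25) - f(134) = (16 - 37) - 1*91 = -21 - 91 = -112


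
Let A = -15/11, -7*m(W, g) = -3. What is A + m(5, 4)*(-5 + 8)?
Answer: -6/77 ≈ -0.077922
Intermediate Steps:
m(W, g) = 3/7 (m(W, g) = -⅐*(-3) = 3/7)
A = -15/11 (A = -15*1/11 = -15/11 ≈ -1.3636)
A + m(5, 4)*(-5 + 8) = -15/11 + 3*(-5 + 8)/7 = -15/11 + (3/7)*3 = -15/11 + 9/7 = -6/77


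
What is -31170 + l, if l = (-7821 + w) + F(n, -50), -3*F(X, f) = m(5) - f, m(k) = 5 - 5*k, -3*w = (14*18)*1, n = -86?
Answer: -39085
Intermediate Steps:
w = -84 (w = -14*18/3 = -84 ≈ -84.000)
F(X, f) = 20/3 + f/3 (F(X, f) = -((5 - 5*5) - f)/3 = -((5 - 25) - f)/3 = -(-20 - f)/3 = 20/3 + f/3)
l = -7915 (l = (-7821 - 84) + (20/3 + (⅓)*(-50)) = -7905 + (20/3 - 50/3) = -7905 - 10 = -7915)
-31170 + l = -31170 - 7915 = -39085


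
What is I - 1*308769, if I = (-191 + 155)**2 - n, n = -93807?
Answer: -213666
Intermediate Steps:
I = 95103 (I = (-191 + 155)**2 - 1*(-93807) = (-36)**2 + 93807 = 1296 + 93807 = 95103)
I - 1*308769 = 95103 - 1*308769 = 95103 - 308769 = -213666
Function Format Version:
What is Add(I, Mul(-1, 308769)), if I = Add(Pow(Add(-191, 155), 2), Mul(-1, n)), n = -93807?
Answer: -213666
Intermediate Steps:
I = 95103 (I = Add(Pow(Add(-191, 155), 2), Mul(-1, -93807)) = Add(Pow(-36, 2), 93807) = Add(1296, 93807) = 95103)
Add(I, Mul(-1, 308769)) = Add(95103, Mul(-1, 308769)) = Add(95103, -308769) = -213666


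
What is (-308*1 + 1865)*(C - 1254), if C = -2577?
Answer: -5964867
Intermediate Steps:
(-308*1 + 1865)*(C - 1254) = (-308*1 + 1865)*(-2577 - 1254) = (-308 + 1865)*(-3831) = 1557*(-3831) = -5964867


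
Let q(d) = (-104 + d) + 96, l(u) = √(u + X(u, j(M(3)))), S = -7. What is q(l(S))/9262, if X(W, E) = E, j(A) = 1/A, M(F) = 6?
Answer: -4/4631 + I*√246/55572 ≈ -0.00086374 + 0.00028224*I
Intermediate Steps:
l(u) = √(⅙ + u) (l(u) = √(u + 1/6) = √(u + ⅙) = √(⅙ + u))
q(d) = -8 + d
q(l(S))/9262 = (-8 + √(6 + 36*(-7))/6)/9262 = (-8 + √(6 - 252)/6)*(1/9262) = (-8 + √(-246)/6)*(1/9262) = (-8 + (I*√246)/6)*(1/9262) = (-8 + I*√246/6)*(1/9262) = -4/4631 + I*√246/55572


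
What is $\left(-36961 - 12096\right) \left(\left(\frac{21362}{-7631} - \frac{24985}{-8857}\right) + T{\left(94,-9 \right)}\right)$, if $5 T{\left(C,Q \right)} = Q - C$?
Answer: $\frac{341154813753272}{337938835} \approx 1.0095 \cdot 10^{6}$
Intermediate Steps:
$T{\left(C,Q \right)} = - \frac{C}{5} + \frac{Q}{5}$ ($T{\left(C,Q \right)} = \frac{Q - C}{5} = - \frac{C}{5} + \frac{Q}{5}$)
$\left(-36961 - 12096\right) \left(\left(\frac{21362}{-7631} - \frac{24985}{-8857}\right) + T{\left(94,-9 \right)}\right) = \left(-36961 - 12096\right) \left(\left(\frac{21362}{-7631} - \frac{24985}{-8857}\right) + \left(\left(- \frac{1}{5}\right) 94 + \frac{1}{5} \left(-9\right)\right)\right) = - 49057 \left(\left(21362 \left(- \frac{1}{7631}\right) - - \frac{24985}{8857}\right) - \frac{103}{5}\right) = - 49057 \left(\left(- \frac{21362}{7631} + \frac{24985}{8857}\right) - \frac{103}{5}\right) = - 49057 \left(\frac{1457301}{67587767} - \frac{103}{5}\right) = \left(-49057\right) \left(- \frac{6954253496}{337938835}\right) = \frac{341154813753272}{337938835}$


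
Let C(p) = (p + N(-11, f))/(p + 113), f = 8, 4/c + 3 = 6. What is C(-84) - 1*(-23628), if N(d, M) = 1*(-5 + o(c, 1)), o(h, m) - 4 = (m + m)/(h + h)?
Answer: 2740511/116 ≈ 23625.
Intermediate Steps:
c = 4/3 (c = 4/(-3 + 6) = 4/3 ≈ 1.3333)
o(h, m) = 4 + m/h (o(h, m) = 4 + (m + m)/(h + h) = 4 + (2*m)/((2*h)) = 4 + (2*m)*(1/(2*h)) = 4 + m/h)
N(d, M) = -1/4 (N(d, M) = 1*(-5 + (4 + 1/(4/3))) = 1*(-5 + (4 + 1*(3/4))) = 1*(-5 + (4 + 3/4)) = 1*(-5 + 19/4) = 1*(-1/4) = -1/4)
C(p) = (-1/4 + p)/(113 + p) (C(p) = (p - 1/4)/(p + 113) = (-1/4 + p)/(113 + p))
C(-84) - 1*(-23628) = (-1/4 - 84)/(113 - 84) - 1*(-23628) = -337/4/29 + 23628 = (1/29)*(-337/4) + 23628 = -337/116 + 23628 = 2740511/116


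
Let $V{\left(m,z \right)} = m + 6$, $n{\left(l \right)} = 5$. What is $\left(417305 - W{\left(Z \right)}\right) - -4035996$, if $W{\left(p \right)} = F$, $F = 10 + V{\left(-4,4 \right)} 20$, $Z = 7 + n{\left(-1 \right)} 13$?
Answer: $4453251$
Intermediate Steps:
$Z = 72$ ($Z = 7 + 5 \cdot 13 = 7 + 65 = 72$)
$V{\left(m,z \right)} = 6 + m$
$F = 50$ ($F = 10 + \left(6 - 4\right) 20 = 10 + 2 \cdot 20 = 10 + 40 = 50$)
$W{\left(p \right)} = 50$
$\left(417305 - W{\left(Z \right)}\right) - -4035996 = \left(417305 - 50\right) - -4035996 = \left(417305 - 50\right) + 4035996 = 417255 + 4035996 = 4453251$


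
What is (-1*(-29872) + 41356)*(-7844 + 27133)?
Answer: 1373916892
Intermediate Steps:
(-1*(-29872) + 41356)*(-7844 + 27133) = (29872 + 41356)*19289 = 71228*19289 = 1373916892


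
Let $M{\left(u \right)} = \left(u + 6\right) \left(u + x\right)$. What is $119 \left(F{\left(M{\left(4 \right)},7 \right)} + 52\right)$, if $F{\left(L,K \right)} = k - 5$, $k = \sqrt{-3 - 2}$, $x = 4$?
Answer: $5593 + 119 i \sqrt{5} \approx 5593.0 + 266.09 i$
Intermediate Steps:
$k = i \sqrt{5}$ ($k = \sqrt{-5} = i \sqrt{5} \approx 2.2361 i$)
$M{\left(u \right)} = \left(4 + u\right) \left(6 + u\right)$ ($M{\left(u \right)} = \left(u + 6\right) \left(u + 4\right) = \left(6 + u\right) \left(4 + u\right) = \left(4 + u\right) \left(6 + u\right)$)
$F{\left(L,K \right)} = -5 + i \sqrt{5}$ ($F{\left(L,K \right)} = i \sqrt{5} - 5 = -5 + i \sqrt{5}$)
$119 \left(F{\left(M{\left(4 \right)},7 \right)} + 52\right) = 119 \left(\left(-5 + i \sqrt{5}\right) + 52\right) = 119 \left(47 + i \sqrt{5}\right) = 5593 + 119 i \sqrt{5}$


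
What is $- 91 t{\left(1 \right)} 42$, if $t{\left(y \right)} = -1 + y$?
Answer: $0$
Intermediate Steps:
$- 91 t{\left(1 \right)} 42 = - 91 \left(-1 + 1\right) 42 = \left(-91\right) 0 \cdot 42 = 0 \cdot 42 = 0$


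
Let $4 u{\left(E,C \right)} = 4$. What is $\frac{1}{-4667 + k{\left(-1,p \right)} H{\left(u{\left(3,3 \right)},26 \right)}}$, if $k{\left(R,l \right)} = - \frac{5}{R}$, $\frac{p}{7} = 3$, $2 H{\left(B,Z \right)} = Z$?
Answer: $- \frac{1}{4602} \approx -0.0002173$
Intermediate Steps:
$u{\left(E,C \right)} = 1$ ($u{\left(E,C \right)} = \frac{1}{4} \cdot 4 = 1$)
$H{\left(B,Z \right)} = \frac{Z}{2}$
$p = 21$ ($p = 7 \cdot 3 = 21$)
$\frac{1}{-4667 + k{\left(-1,p \right)} H{\left(u{\left(3,3 \right)},26 \right)}} = \frac{1}{-4667 + - \frac{5}{-1} \cdot \frac{1}{2} \cdot 26} = \frac{1}{-4667 + \left(-5\right) \left(-1\right) 13} = \frac{1}{-4667 + 5 \cdot 13} = \frac{1}{-4667 + 65} = \frac{1}{-4602} = - \frac{1}{4602}$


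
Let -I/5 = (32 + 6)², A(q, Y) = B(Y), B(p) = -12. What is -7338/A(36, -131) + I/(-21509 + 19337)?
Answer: 667699/1086 ≈ 614.82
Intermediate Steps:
A(q, Y) = -12
I = -7220 (I = -5*(32 + 6)² = -5*38² = -5*1444 = -7220)
-7338/A(36, -131) + I/(-21509 + 19337) = -7338/(-12) - 7220/(-21509 + 19337) = -7338*(-1/12) - 7220/(-2172) = 1223/2 - 7220*(-1/2172) = 1223/2 + 1805/543 = 667699/1086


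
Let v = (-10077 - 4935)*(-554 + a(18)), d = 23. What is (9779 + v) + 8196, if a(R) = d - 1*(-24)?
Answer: 7629059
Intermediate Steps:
a(R) = 47 (a(R) = 23 - 1*(-24) = 23 + 24 = 47)
v = 7611084 (v = (-10077 - 4935)*(-554 + 47) = -15012*(-507) = 7611084)
(9779 + v) + 8196 = (9779 + 7611084) + 8196 = 7620863 + 8196 = 7629059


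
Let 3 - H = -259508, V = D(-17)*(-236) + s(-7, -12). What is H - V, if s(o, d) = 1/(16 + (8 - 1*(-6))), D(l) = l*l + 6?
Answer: 9873929/30 ≈ 3.2913e+5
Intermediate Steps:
D(l) = 6 + l² (D(l) = l² + 6 = 6 + l²)
s(o, d) = 1/30 (s(o, d) = 1/(16 + (8 + 6)) = 1/(16 + 14) = 1/30)
V = -2088599/30 (V = (6 + (-17)²)*(-236) + 1/30 = (6 + 289)*(-236) + 1/30 = 295*(-236) + 1/30 = -69620 + 1/30 = -2088599/30 ≈ -69620.)
H = 259511 (H = 3 - 1*(-259508) = 3 + 259508 = 259511)
H - V = 259511 - 1*(-2088599/30) = 259511 + 2088599/30 = 9873929/30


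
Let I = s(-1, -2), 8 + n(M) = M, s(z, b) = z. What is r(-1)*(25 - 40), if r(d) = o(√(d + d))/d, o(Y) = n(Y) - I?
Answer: -105 + 15*I*√2 ≈ -105.0 + 21.213*I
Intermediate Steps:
n(M) = -8 + M
I = -1
o(Y) = -7 + Y (o(Y) = (-8 + Y) - 1*(-1) = (-8 + Y) + 1 = -7 + Y)
r(d) = (-7 + √2*√d)/d (r(d) = (-7 + √(d + d))/d = (-7 + √(2*d))/d = (-7 + √2*√d)/d)
r(-1)*(25 - 40) = ((-7 + √2*√(-1))/(-1))*(25 - 40) = -(-7 + √2*I)*(-15) = -(-7 + I*√2)*(-15) = (7 - I*√2)*(-15) = -105 + 15*I*√2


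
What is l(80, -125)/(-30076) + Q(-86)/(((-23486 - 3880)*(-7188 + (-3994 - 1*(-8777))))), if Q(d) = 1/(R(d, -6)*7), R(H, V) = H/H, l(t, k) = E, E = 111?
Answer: -25569201817/6928106001180 ≈ -0.0036906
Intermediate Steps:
l(t, k) = 111
R(H, V) = 1
Q(d) = ⅐ (Q(d) = 1/(1*7) = 1/7 = ⅐)
l(80, -125)/(-30076) + Q(-86)/(((-23486 - 3880)*(-7188 + (-3994 - 1*(-8777))))) = 111/(-30076) + 1/(7*(((-23486 - 3880)*(-7188 + (-3994 - 1*(-8777)))))) = 111*(-1/30076) + 1/(7*((-27366*(-7188 + (-3994 + 8777))))) = -111/30076 + 1/(7*((-27366*(-7188 + 4783)))) = -111/30076 + 1/(7*((-27366*(-2405)))) = -111/30076 + (⅐)/65815230 = -111/30076 + (⅐)*(1/65815230) = -111/30076 + 1/460706610 = -25569201817/6928106001180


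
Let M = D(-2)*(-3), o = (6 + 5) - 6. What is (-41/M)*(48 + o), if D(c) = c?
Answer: -2173/6 ≈ -362.17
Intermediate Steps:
o = 5 (o = 11 - 6 = 5)
M = 6 (M = -2*(-3) = 6)
(-41/M)*(48 + o) = (-41/6)*(48 + 5) = -41*⅙*53 = -41/6*53 = -2173/6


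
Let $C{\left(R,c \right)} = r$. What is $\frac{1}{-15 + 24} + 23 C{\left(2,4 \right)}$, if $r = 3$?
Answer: $\frac{622}{9} \approx 69.111$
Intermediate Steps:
$C{\left(R,c \right)} = 3$
$\frac{1}{-15 + 24} + 23 C{\left(2,4 \right)} = \frac{1}{-15 + 24} + 23 \cdot 3 = \frac{1}{9} + 69 = \frac{622}{9}$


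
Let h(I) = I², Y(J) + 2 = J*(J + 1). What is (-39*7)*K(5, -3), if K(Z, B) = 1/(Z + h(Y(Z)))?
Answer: -91/263 ≈ -0.34601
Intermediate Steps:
Y(J) = -2 + J*(1 + J) (Y(J) = -2 + J*(J + 1) = -2 + J*(1 + J))
K(Z, B) = 1/(Z + (-2 + Z + Z²)²)
(-39*7)*K(5, -3) = (-39*7)/(5 + (-2 + 5 + 5²)²) = -273/(5 + (-2 + 5 + 25)²) = -273/(5 + 28²) = -273/(5 + 784) = -273/789 = -273*1/789 = -91/263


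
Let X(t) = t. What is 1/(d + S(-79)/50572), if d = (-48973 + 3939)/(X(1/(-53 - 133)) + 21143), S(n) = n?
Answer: -198879295484/423918132491 ≈ -0.46915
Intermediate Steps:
d = -8376324/3932597 (d = (-48973 + 3939)/(1/(-53 - 133) + 21143) = -45034/(1/(-186) + 21143) = -45034/(-1/186 + 21143) = -45034/3932597/186 = -45034*186/3932597 = -8376324/3932597 ≈ -2.1300)
1/(d + S(-79)/50572) = 1/(-8376324/3932597 - 79/50572) = 1/(-423918132491/198879295484) = -198879295484/423918132491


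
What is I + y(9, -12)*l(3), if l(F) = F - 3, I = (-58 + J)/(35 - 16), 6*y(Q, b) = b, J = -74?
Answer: -132/19 ≈ -6.9474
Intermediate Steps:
y(Q, b) = b/6
I = -132/19 (I = (-58 - 74)/(35 - 16) = -132/19 ≈ -6.9474)
l(F) = -3 + F
I + y(9, -12)*l(3) = -132/19 + ((⅙)*(-12))*(-3 + 3) = -132/19 - 2*0 = -132/19 + 0 = -132/19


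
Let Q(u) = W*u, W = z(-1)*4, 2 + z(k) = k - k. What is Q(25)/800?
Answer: -1/4 ≈ -0.25000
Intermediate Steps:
z(k) = -2 (z(k) = -2 + (k - k) = -2 + 0 = -2)
W = -8 (W = -2*4 = -8)
Q(u) = -8*u
Q(25)/800 = -8*25/800 = -200*1/800 = -1/4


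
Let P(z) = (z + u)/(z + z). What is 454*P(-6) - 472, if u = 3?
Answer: -717/2 ≈ -358.50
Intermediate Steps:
P(z) = (3 + z)/(2*z) (P(z) = (z + 3)/(z + z) = (3 + z)/((2*z)) = (3 + z)*(1/(2*z)) = (3 + z)/(2*z))
454*P(-6) - 472 = 454*((½)*(3 - 6)/(-6)) - 472 = 454*((½)*(-⅙)*(-3)) - 472 = 454*(¼) - 472 = 227/2 - 472 = -717/2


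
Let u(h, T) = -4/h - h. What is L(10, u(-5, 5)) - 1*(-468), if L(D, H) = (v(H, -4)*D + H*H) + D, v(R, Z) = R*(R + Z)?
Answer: 15401/25 ≈ 616.04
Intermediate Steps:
u(h, T) = -h - 4/h
L(D, H) = D + H² + D*H*(-4 + H) (L(D, H) = ((H*(H - 4))*D + H*H) + D = ((H*(-4 + H))*D + H²) + D = (D*H*(-4 + H) + H²) + D = (H² + D*H*(-4 + H)) + D = D + H² + D*H*(-4 + H))
L(10, u(-5, 5)) - 1*(-468) = (10 + (-1*(-5) - 4/(-5))² + 10*(-1*(-5) - 4/(-5))*(-4 + (-1*(-5) - 4/(-5)))) - 1*(-468) = (10 + (5 - 4*(-⅕))² + 10*(5 - 4*(-⅕))*(-4 + (5 - 4*(-⅕)))) + 468 = (10 + (5 + ⅘)² + 10*(5 + ⅘)*(-4 + (5 + ⅘))) + 468 = (10 + (29/5)² + 10*(29/5)*(-4 + 29/5)) + 468 = (10 + 841/25 + 10*(29/5)*(9/5)) + 468 = (10 + 841/25 + 522/5) + 468 = 3701/25 + 468 = 15401/25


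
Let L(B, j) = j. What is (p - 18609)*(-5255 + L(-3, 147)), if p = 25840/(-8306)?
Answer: 394828463476/4153 ≈ 9.5071e+7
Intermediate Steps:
p = -12920/4153 (p = 25840*(-1/8306) = -12920/4153 ≈ -3.1110)
(p - 18609)*(-5255 + L(-3, 147)) = (-12920/4153 - 18609)*(-5255 + 147) = -77296097/4153*(-5108) = 394828463476/4153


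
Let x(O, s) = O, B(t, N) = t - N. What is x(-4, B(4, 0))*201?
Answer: -804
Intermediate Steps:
x(-4, B(4, 0))*201 = -4*201 = -804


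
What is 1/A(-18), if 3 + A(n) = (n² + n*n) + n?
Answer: 1/627 ≈ 0.0015949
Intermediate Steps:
A(n) = -3 + n + 2*n² (A(n) = -3 + ((n² + n*n) + n) = -3 + ((n² + n²) + n) = -3 + (2*n² + n) = -3 + (n + 2*n²) = -3 + n + 2*n²)
1/A(-18) = 1/(-3 - 18 + 2*(-18)²) = 1/(-3 - 18 + 2*324) = 1/(-3 - 18 + 648) = 1/627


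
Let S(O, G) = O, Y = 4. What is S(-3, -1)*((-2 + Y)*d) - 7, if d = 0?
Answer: -7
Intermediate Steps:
S(-3, -1)*((-2 + Y)*d) - 7 = -3*(-2 + 4)*0 - 7 = -6*0 - 7 = -3*0 - 7 = 0 - 7 = -7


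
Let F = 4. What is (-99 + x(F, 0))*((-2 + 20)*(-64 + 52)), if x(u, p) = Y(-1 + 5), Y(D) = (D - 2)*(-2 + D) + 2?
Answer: 20088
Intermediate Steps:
Y(D) = 2 + (-2 + D)² (Y(D) = (-2 + D)*(-2 + D) + 2 = (-2 + D)² + 2 = 2 + (-2 + D)²)
x(u, p) = 6 (x(u, p) = 2 + (-2 + (-1 + 5))² = 2 + (-2 + 4)² = 2 + 2² = 2 + 4 = 6)
(-99 + x(F, 0))*((-2 + 20)*(-64 + 52)) = (-99 + 6)*((-2 + 20)*(-64 + 52)) = -1674*(-12) = -93*(-216) = 20088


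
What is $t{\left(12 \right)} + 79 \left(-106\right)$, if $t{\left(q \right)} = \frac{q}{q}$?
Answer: $-8373$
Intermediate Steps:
$t{\left(q \right)} = 1$
$t{\left(12 \right)} + 79 \left(-106\right) = 1 + 79 \left(-106\right) = 1 - 8374 = -8373$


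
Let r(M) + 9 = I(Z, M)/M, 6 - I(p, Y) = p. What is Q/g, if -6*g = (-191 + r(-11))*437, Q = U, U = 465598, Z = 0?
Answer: 15364734/482011 ≈ 31.876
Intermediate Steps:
I(p, Y) = 6 - p
r(M) = -9 + 6/M (r(M) = -9 + (6 - 1*0)/M = -9 + (6 + 0)/M = -9 + 6/M)
Q = 465598
g = 482011/33 (g = -(-191 + (-9 + 6/(-11)))*437/6 = -(-191 + (-9 + 6*(-1/11)))*437/6 = -(-191 + (-9 - 6/11))*437/6 = -(-191 - 105/11)*437/6 = -(-1103)*437/33 = -⅙*(-964022/11) = 482011/33 ≈ 14606.)
Q/g = 465598/(482011/33) = 465598*(33/482011) = 15364734/482011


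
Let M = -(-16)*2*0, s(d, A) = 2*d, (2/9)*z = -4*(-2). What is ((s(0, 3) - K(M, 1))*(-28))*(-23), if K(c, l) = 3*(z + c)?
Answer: -69552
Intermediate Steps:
z = 36 (z = 9*(-4*(-2))/2 = (9/2)*8 = 36)
M = 0 (M = -4*(-8)*0 = 32*0 = 0)
K(c, l) = 108 + 3*c (K(c, l) = 3*(36 + c) = 108 + 3*c)
((s(0, 3) - K(M, 1))*(-28))*(-23) = ((2*0 - (108 + 3*0))*(-28))*(-23) = ((0 - (108 + 0))*(-28))*(-23) = ((0 - 1*108)*(-28))*(-23) = ((0 - 108)*(-28))*(-23) = -108*(-28)*(-23) = 3024*(-23) = -69552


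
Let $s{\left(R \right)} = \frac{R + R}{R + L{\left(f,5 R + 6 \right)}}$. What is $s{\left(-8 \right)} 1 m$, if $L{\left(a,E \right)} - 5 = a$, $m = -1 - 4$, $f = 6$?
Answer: $\frac{80}{3} \approx 26.667$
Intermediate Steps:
$m = -5$
$L{\left(a,E \right)} = 5 + a$
$s{\left(R \right)} = \frac{2 R}{11 + R}$ ($s{\left(R \right)} = \frac{R + R}{R + \left(5 + 6\right)} = \frac{2 R}{R + 11} = \frac{2 R}{11 + R}$)
$s{\left(-8 \right)} 1 m = 2 \left(-8\right) \frac{1}{11 - 8} \cdot 1 \left(-5\right) = 2 \left(-8\right) \frac{1}{3} \left(-5\right) = \left(- \frac{16}{3}\right) \left(-5\right) = \frac{80}{3}$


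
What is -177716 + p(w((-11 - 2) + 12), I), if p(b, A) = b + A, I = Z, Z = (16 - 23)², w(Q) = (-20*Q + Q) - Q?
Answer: -177647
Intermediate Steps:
w(Q) = -20*Q (w(Q) = -19*Q - Q = -20*Q)
Z = 49 (Z = (-7)² = 49)
I = 49
p(b, A) = A + b
-177716 + p(w((-11 - 2) + 12), I) = -177716 + (49 - 20*((-11 - 2) + 12)) = -177716 + (49 - 20*(-13 + 12)) = -177716 + (49 - 20*(-1)) = -177716 + (49 + 20) = -177716 + 69 = -177647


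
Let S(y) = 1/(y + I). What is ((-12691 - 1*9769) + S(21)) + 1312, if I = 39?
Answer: -1268879/60 ≈ -21148.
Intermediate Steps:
S(y) = 1/(39 + y) (S(y) = 1/(y + 39) = 1/(39 + y))
((-12691 - 1*9769) + S(21)) + 1312 = ((-12691 - 1*9769) + 1/(39 + 21)) + 1312 = ((-12691 - 9769) + 1/60) + 1312 = (-22460 + 1/60) + 1312 = -1347599/60 + 1312 = -1268879/60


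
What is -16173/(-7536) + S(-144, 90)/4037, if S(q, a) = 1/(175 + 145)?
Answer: 435269497/202818880 ≈ 2.1461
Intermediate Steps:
S(q, a) = 1/320
-16173/(-7536) + S(-144, 90)/4037 = -16173/(-7536) + (1/320)/4037 = -16173*(-1/7536) + (1/320)*(1/4037) = 5391/2512 + 1/1291840 = 435269497/202818880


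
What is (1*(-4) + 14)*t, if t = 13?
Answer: 130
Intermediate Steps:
(1*(-4) + 14)*t = (1*(-4) + 14)*13 = (-4 + 14)*13 = 10*13 = 130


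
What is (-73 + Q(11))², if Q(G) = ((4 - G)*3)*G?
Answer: 92416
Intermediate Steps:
Q(G) = G*(12 - 3*G) (Q(G) = (12 - 3*G)*G = G*(12 - 3*G))
(-73 + Q(11))² = (-73 + 3*11*(4 - 1*11))² = (-73 + 3*11*(4 - 11))² = (-73 + 3*11*(-7))² = (-73 - 231)² = (-304)² = 92416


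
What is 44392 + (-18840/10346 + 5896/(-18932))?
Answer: 1086833039266/24483809 ≈ 44390.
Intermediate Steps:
44392 + (-18840/10346 + 5896/(-18932)) = 44392 + (-18840*1/10346 + 5896*(-1/18932)) = 44392 + (-9420/5173 - 1474/4733) = 44392 - 52209862/24483809 = 1086833039266/24483809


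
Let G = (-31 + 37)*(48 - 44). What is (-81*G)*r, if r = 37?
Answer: -71928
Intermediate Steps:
G = 24 (G = 6*4 = 24)
(-81*G)*r = -81*24*37 = -1944*37 = -71928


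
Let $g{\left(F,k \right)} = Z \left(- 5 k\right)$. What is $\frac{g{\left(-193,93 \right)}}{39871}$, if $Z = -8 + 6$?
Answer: $\frac{930}{39871} \approx 0.023325$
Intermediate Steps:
$Z = -2$
$g{\left(F,k \right)} = 10 k$ ($g{\left(F,k \right)} = - 2 \left(- 5 k\right) = 10 k$)
$\frac{g{\left(-193,93 \right)}}{39871} = \frac{10 \cdot 93}{39871} = 930 \cdot \frac{1}{39871} = \frac{930}{39871}$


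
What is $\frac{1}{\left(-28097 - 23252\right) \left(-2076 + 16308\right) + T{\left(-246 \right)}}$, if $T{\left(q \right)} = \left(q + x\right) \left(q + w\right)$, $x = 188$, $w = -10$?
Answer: $- \frac{1}{730784120} \approx -1.3684 \cdot 10^{-9}$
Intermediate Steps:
$T{\left(q \right)} = \left(-10 + q\right) \left(188 + q\right)$ ($T{\left(q \right)} = \left(q + 188\right) \left(q - 10\right) = \left(188 + q\right) \left(-10 + q\right) = \left(-10 + q\right) \left(188 + q\right)$)
$\frac{1}{\left(-28097 - 23252\right) \left(-2076 + 16308\right) + T{\left(-246 \right)}} = \frac{1}{\left(-28097 - 23252\right) \left(-2076 + 16308\right) + \left(-1880 + \left(-246\right)^{2} + 178 \left(-246\right)\right)} = \frac{1}{\left(-51349\right) 14232 - -14848} = \frac{1}{-730798968 + 14848} = \frac{1}{-730784120} = - \frac{1}{730784120}$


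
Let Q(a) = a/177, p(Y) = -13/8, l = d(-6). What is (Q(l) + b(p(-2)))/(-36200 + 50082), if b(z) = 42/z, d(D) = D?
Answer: -9925/5323747 ≈ -0.0018643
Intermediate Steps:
l = -6
p(Y) = -13/8 (p(Y) = -13*⅛ = -13/8)
Q(a) = a/177 (Q(a) = a*(1/177) = a/177)
(Q(l) + b(p(-2)))/(-36200 + 50082) = ((1/177)*(-6) + 42/(-13/8))/(-36200 + 50082) = (-2/59 + 42*(-8/13))/13882 = (-2/59 - 336/13)*(1/13882) = -19850/767*1/13882 = -9925/5323747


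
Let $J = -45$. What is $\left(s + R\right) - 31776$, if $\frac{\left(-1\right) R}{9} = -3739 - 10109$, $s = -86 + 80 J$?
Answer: $89170$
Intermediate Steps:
$s = -3686$ ($s = -86 + 80 \left(-45\right) = -86 - 3600 = -3686$)
$R = 124632$ ($R = - 9 \left(-3739 - 10109\right) = \left(-9\right) \left(-13848\right) = 124632$)
$\left(s + R\right) - 31776 = \left(-3686 + 124632\right) - 31776 = 120946 - 31776 = 89170$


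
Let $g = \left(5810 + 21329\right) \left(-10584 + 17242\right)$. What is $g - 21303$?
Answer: $180670159$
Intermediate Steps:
$g = 180691462$ ($g = 27139 \cdot 6658 = 180691462$)
$g - 21303 = 180691462 - 21303 = 180670159$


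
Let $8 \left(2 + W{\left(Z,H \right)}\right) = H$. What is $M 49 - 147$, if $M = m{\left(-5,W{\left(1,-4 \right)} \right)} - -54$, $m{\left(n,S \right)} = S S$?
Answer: $\frac{11221}{4} \approx 2805.3$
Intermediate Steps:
$W{\left(Z,H \right)} = -2 + \frac{H}{8}$
$m{\left(n,S \right)} = S^{2}$
$M = \frac{241}{4}$ ($M = \left(-2 + \frac{1}{8} \left(-4\right)\right)^{2} - -54 = \left(-2 - \frac{1}{2}\right)^{2} + 54 = \left(- \frac{5}{2}\right)^{2} + 54 = \frac{25}{4} + 54 = \frac{241}{4} \approx 60.25$)
$M 49 - 147 = \frac{241}{4} \cdot 49 - 147 = \frac{11809}{4} - 147 = \frac{11221}{4}$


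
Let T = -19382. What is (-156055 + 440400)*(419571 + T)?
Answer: 113791741205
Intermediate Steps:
(-156055 + 440400)*(419571 + T) = (-156055 + 440400)*(419571 - 19382) = 284345*400189 = 113791741205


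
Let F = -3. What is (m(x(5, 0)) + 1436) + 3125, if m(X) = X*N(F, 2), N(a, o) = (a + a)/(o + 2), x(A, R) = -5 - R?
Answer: 9137/2 ≈ 4568.5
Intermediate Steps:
N(a, o) = 2*a/(2 + o) (N(a, o) = (2*a)/(2 + o) = 2*a/(2 + o))
m(X) = -3*X/2 (m(X) = X*(2*(-3)/(2 + 2)) = X*(2*(-3)/4) = X*(2*(-3)*(1/4)) = X*(-3/2) = -3*X/2)
(m(x(5, 0)) + 1436) + 3125 = (-3*(-5 - 1*0)/2 + 1436) + 3125 = (-3*(-5 + 0)/2 + 1436) + 3125 = (-3/2*(-5) + 1436) + 3125 = (15/2 + 1436) + 3125 = 2887/2 + 3125 = 9137/2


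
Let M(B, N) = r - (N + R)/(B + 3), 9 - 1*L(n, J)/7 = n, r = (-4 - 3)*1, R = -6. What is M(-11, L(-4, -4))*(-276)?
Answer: -2001/2 ≈ -1000.5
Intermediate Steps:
r = -7 (r = -7*1 = -7)
L(n, J) = 63 - 7*n
M(B, N) = -7 - (-6 + N)/(3 + B) (M(B, N) = -7 - (N - 6)/(B + 3) = -7 - (-6 + N)/(3 + B))
M(-11, L(-4, -4))*(-276) = ((-15 - (63 - 7*(-4)) - 7*(-11))/(3 - 11))*(-276) = ((-15 - (63 + 28) + 77)/(-8))*(-276) = -(-15 - 1*91 + 77)/8*(-276) = -(-15 - 91 + 77)/8*(-276) = -⅛*(-29)*(-276) = (29/8)*(-276) = -2001/2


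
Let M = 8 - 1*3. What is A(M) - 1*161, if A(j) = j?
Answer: -156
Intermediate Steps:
M = 5 (M = 8 - 3 = 5)
A(M) - 1*161 = 5 - 1*161 = 5 - 161 = -156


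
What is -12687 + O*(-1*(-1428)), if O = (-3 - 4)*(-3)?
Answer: 17301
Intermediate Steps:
O = 21 (O = -7*(-3) = 21)
-12687 + O*(-1*(-1428)) = -12687 + 21*(-1*(-1428)) = -12687 + 21*1428 = -12687 + 29988 = 17301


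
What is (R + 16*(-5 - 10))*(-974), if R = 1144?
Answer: -880496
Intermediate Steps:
(R + 16*(-5 - 10))*(-974) = (1144 + 16*(-5 - 10))*(-974) = (1144 + 16*(-15))*(-974) = (1144 - 240)*(-974) = 904*(-974) = -880496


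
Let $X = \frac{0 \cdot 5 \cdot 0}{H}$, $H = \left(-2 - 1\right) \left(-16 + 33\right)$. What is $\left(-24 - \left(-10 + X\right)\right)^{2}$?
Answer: $196$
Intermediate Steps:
$H = -51$ ($H = \left(-3\right) 17 = -51$)
$X = 0$ ($X = \frac{0 \cdot 5 \cdot 0}{-51} = 0 \cdot 0 \left(- \frac{1}{51}\right) = 0 \left(- \frac{1}{51}\right) = 0$)
$\left(-24 - \left(-10 + X\right)\right)^{2} = \left(-24 + \left(10 - 0\right)\right)^{2} = \left(-24 + \left(10 + 0\right)\right)^{2} = \left(-24 + 10\right)^{2} = \left(-14\right)^{2} = 196$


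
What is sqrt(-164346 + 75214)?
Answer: 2*I*sqrt(22283) ≈ 298.55*I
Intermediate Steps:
sqrt(-164346 + 75214) = sqrt(-89132) = 2*I*sqrt(22283)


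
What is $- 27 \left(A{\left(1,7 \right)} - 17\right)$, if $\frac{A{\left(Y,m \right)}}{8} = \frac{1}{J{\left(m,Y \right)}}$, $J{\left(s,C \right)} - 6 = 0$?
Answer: $423$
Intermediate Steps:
$J{\left(s,C \right)} = 6$ ($J{\left(s,C \right)} = 6 + 0 = 6$)
$A{\left(Y,m \right)} = \frac{4}{3}$ ($A{\left(Y,m \right)} = \frac{8}{6} = 8 \cdot \frac{1}{6} = \frac{4}{3}$)
$- 27 \left(A{\left(1,7 \right)} - 17\right) = - 27 \left(\frac{4}{3} - 17\right) = \left(-27\right) \left(- \frac{47}{3}\right) = 423$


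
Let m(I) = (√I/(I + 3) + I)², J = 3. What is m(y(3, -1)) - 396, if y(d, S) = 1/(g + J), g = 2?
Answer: -2534019/6400 + √5/40 ≈ -395.88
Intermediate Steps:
y(d, S) = ⅕ (y(d, S) = 1/(2 + 3) = 1/5 = ⅕)
m(I) = (I + √I/(3 + I))² (m(I) = (√I/(3 + I) + I)² = (I + √I/(3 + I))²)
m(y(3, -1)) - 396 = (√(⅕) + (⅕)² + 3*(⅕))²/(3 + ⅕)² - 396 = (√5/5 + 1/25 + ⅗)²/(16/5)² - 396 = 25*(16/25 + √5/5)²/256 - 396 = -396 + 25*(16/25 + √5/5)²/256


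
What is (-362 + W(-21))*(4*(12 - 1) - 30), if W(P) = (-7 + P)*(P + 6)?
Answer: 812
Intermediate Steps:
W(P) = (-7 + P)*(6 + P)
(-362 + W(-21))*(4*(12 - 1) - 30) = (-362 + (-42 + (-21)**2 - 1*(-21)))*(4*(12 - 1) - 30) = (-362 + (-42 + 441 + 21))*(4*11 - 30) = (-362 + 420)*(44 - 30) = 58*14 = 812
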